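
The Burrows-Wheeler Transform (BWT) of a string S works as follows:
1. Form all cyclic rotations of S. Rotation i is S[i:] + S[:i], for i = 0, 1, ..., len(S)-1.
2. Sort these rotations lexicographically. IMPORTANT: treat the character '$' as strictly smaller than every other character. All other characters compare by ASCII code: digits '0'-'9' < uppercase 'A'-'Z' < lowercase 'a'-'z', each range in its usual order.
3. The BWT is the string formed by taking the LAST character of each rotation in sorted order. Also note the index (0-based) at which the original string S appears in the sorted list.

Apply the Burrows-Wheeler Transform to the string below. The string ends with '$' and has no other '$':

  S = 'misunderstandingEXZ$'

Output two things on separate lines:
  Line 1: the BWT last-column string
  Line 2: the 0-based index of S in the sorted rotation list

All 20 rotations (rotation i = S[i:]+S[:i]):
  rot[0] = misunderstandingEXZ$
  rot[1] = isunderstandingEXZ$m
  rot[2] = sunderstandingEXZ$mi
  rot[3] = understandingEXZ$mis
  rot[4] = nderstandingEXZ$misu
  rot[5] = derstandingEXZ$misun
  rot[6] = erstandingEXZ$misund
  rot[7] = rstandingEXZ$misunde
  rot[8] = standingEXZ$misunder
  rot[9] = tandingEXZ$misunders
  rot[10] = andingEXZ$misunderst
  rot[11] = ndingEXZ$misundersta
  rot[12] = dingEXZ$misunderstan
  rot[13] = ingEXZ$misunderstand
  rot[14] = ngEXZ$misunderstandi
  rot[15] = gEXZ$misunderstandin
  rot[16] = EXZ$misunderstanding
  rot[17] = XZ$misunderstandingE
  rot[18] = Z$misunderstandingEX
  rot[19] = $misunderstandingEXZ
Sorted (with $ < everything):
  sorted[0] = $misunderstandingEXZ  (last char: 'Z')
  sorted[1] = EXZ$misunderstanding  (last char: 'g')
  sorted[2] = XZ$misunderstandingE  (last char: 'E')
  sorted[3] = Z$misunderstandingEX  (last char: 'X')
  sorted[4] = andingEXZ$misunderst  (last char: 't')
  sorted[5] = derstandingEXZ$misun  (last char: 'n')
  sorted[6] = dingEXZ$misunderstan  (last char: 'n')
  sorted[7] = erstandingEXZ$misund  (last char: 'd')
  sorted[8] = gEXZ$misunderstandin  (last char: 'n')
  sorted[9] = ingEXZ$misunderstand  (last char: 'd')
  sorted[10] = isunderstandingEXZ$m  (last char: 'm')
  sorted[11] = misunderstandingEXZ$  (last char: '$')
  sorted[12] = nderstandingEXZ$misu  (last char: 'u')
  sorted[13] = ndingEXZ$misundersta  (last char: 'a')
  sorted[14] = ngEXZ$misunderstandi  (last char: 'i')
  sorted[15] = rstandingEXZ$misunde  (last char: 'e')
  sorted[16] = standingEXZ$misunder  (last char: 'r')
  sorted[17] = sunderstandingEXZ$mi  (last char: 'i')
  sorted[18] = tandingEXZ$misunders  (last char: 's')
  sorted[19] = understandingEXZ$mis  (last char: 's')
Last column: ZgEXtnndndm$uaieriss
Original string S is at sorted index 11

Answer: ZgEXtnndndm$uaieriss
11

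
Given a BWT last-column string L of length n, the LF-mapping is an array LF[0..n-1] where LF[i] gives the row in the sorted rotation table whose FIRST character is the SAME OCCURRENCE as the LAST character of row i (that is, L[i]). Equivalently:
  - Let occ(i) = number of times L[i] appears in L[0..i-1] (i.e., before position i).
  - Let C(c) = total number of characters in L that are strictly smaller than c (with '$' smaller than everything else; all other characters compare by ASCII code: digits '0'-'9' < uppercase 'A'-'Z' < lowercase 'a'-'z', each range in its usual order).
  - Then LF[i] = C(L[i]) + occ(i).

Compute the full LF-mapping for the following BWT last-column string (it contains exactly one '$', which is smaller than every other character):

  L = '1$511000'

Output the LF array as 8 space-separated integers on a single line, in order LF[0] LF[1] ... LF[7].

Answer: 4 0 7 5 6 1 2 3

Derivation:
Char counts: '$':1, '0':3, '1':3, '5':1
C (first-col start): C('$')=0, C('0')=1, C('1')=4, C('5')=7
L[0]='1': occ=0, LF[0]=C('1')+0=4+0=4
L[1]='$': occ=0, LF[1]=C('$')+0=0+0=0
L[2]='5': occ=0, LF[2]=C('5')+0=7+0=7
L[3]='1': occ=1, LF[3]=C('1')+1=4+1=5
L[4]='1': occ=2, LF[4]=C('1')+2=4+2=6
L[5]='0': occ=0, LF[5]=C('0')+0=1+0=1
L[6]='0': occ=1, LF[6]=C('0')+1=1+1=2
L[7]='0': occ=2, LF[7]=C('0')+2=1+2=3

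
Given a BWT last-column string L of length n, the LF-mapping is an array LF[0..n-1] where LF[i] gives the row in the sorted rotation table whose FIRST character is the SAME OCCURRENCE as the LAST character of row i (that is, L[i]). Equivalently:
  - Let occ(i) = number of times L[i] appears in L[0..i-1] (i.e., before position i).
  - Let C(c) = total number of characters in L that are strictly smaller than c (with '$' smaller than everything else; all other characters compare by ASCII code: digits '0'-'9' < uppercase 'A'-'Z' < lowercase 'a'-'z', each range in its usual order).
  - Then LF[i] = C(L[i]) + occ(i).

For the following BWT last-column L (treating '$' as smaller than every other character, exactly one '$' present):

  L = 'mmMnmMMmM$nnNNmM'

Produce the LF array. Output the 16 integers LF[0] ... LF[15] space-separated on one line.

Char counts: '$':1, 'M':5, 'N':2, 'm':5, 'n':3
C (first-col start): C('$')=0, C('M')=1, C('N')=6, C('m')=8, C('n')=13
L[0]='m': occ=0, LF[0]=C('m')+0=8+0=8
L[1]='m': occ=1, LF[1]=C('m')+1=8+1=9
L[2]='M': occ=0, LF[2]=C('M')+0=1+0=1
L[3]='n': occ=0, LF[3]=C('n')+0=13+0=13
L[4]='m': occ=2, LF[4]=C('m')+2=8+2=10
L[5]='M': occ=1, LF[5]=C('M')+1=1+1=2
L[6]='M': occ=2, LF[6]=C('M')+2=1+2=3
L[7]='m': occ=3, LF[7]=C('m')+3=8+3=11
L[8]='M': occ=3, LF[8]=C('M')+3=1+3=4
L[9]='$': occ=0, LF[9]=C('$')+0=0+0=0
L[10]='n': occ=1, LF[10]=C('n')+1=13+1=14
L[11]='n': occ=2, LF[11]=C('n')+2=13+2=15
L[12]='N': occ=0, LF[12]=C('N')+0=6+0=6
L[13]='N': occ=1, LF[13]=C('N')+1=6+1=7
L[14]='m': occ=4, LF[14]=C('m')+4=8+4=12
L[15]='M': occ=4, LF[15]=C('M')+4=1+4=5

Answer: 8 9 1 13 10 2 3 11 4 0 14 15 6 7 12 5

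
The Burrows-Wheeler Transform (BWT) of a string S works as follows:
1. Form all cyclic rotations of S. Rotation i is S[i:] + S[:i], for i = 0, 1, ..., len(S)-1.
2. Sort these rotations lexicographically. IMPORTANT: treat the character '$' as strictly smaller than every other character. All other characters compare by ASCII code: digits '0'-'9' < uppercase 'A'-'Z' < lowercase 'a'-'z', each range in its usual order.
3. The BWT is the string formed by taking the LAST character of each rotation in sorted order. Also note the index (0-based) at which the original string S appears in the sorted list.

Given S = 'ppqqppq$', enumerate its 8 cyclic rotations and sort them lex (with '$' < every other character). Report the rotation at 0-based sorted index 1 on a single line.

Answer: ppq$ppqq

Derivation:
All 8 rotations (rotation i = S[i:]+S[:i]):
  rot[0] = ppqqppq$
  rot[1] = pqqppq$p
  rot[2] = qqppq$pp
  rot[3] = qppq$ppq
  rot[4] = ppq$ppqq
  rot[5] = pq$ppqqp
  rot[6] = q$ppqqpp
  rot[7] = $ppqqppq
Sorted (with $ < everything):
  sorted[0] = $ppqqppq
  sorted[1] = ppq$ppqq
  sorted[2] = ppqqppq$
  sorted[3] = pq$ppqqp
  sorted[4] = pqqppq$p
  sorted[5] = q$ppqqpp
  sorted[6] = qppq$ppq
  sorted[7] = qqppq$pp
sorted[1] = ppq$ppqq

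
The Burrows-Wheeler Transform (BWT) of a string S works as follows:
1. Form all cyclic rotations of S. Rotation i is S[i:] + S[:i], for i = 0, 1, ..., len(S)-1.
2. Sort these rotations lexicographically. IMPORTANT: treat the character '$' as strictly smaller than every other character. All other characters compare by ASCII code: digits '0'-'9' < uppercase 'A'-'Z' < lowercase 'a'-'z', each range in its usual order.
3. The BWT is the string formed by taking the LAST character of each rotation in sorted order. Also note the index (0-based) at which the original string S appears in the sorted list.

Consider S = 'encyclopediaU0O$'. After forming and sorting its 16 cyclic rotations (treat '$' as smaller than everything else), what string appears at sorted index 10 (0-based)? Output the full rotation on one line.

Answer: iaU0O$encycloped

Derivation:
All 16 rotations (rotation i = S[i:]+S[:i]):
  rot[0] = encyclopediaU0O$
  rot[1] = ncyclopediaU0O$e
  rot[2] = cyclopediaU0O$en
  rot[3] = yclopediaU0O$enc
  rot[4] = clopediaU0O$ency
  rot[5] = lopediaU0O$encyc
  rot[6] = opediaU0O$encycl
  rot[7] = pediaU0O$encyclo
  rot[8] = ediaU0O$encyclop
  rot[9] = diaU0O$encyclope
  rot[10] = iaU0O$encycloped
  rot[11] = aU0O$encyclopedi
  rot[12] = U0O$encyclopedia
  rot[13] = 0O$encyclopediaU
  rot[14] = O$encyclopediaU0
  rot[15] = $encyclopediaU0O
Sorted (with $ < everything):
  sorted[0] = $encyclopediaU0O
  sorted[1] = 0O$encyclopediaU
  sorted[2] = O$encyclopediaU0
  sorted[3] = U0O$encyclopedia
  sorted[4] = aU0O$encyclopedi
  sorted[5] = clopediaU0O$ency
  sorted[6] = cyclopediaU0O$en
  sorted[7] = diaU0O$encyclope
  sorted[8] = ediaU0O$encyclop
  sorted[9] = encyclopediaU0O$
  sorted[10] = iaU0O$encycloped
  sorted[11] = lopediaU0O$encyc
  sorted[12] = ncyclopediaU0O$e
  sorted[13] = opediaU0O$encycl
  sorted[14] = pediaU0O$encyclo
  sorted[15] = yclopediaU0O$enc
sorted[10] = iaU0O$encycloped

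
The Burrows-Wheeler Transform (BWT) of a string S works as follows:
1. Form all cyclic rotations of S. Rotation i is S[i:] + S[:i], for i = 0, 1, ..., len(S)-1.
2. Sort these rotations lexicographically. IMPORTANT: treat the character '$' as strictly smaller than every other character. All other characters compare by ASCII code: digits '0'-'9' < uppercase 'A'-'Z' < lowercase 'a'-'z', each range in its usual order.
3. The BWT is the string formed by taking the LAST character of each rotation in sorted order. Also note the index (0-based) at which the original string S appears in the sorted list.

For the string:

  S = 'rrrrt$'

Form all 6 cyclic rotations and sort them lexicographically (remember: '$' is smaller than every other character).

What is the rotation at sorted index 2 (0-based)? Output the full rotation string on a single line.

All 6 rotations (rotation i = S[i:]+S[:i]):
  rot[0] = rrrrt$
  rot[1] = rrrt$r
  rot[2] = rrt$rr
  rot[3] = rt$rrr
  rot[4] = t$rrrr
  rot[5] = $rrrrt
Sorted (with $ < everything):
  sorted[0] = $rrrrt
  sorted[1] = rrrrt$
  sorted[2] = rrrt$r
  sorted[3] = rrt$rr
  sorted[4] = rt$rrr
  sorted[5] = t$rrrr
sorted[2] = rrrt$r

Answer: rrrt$r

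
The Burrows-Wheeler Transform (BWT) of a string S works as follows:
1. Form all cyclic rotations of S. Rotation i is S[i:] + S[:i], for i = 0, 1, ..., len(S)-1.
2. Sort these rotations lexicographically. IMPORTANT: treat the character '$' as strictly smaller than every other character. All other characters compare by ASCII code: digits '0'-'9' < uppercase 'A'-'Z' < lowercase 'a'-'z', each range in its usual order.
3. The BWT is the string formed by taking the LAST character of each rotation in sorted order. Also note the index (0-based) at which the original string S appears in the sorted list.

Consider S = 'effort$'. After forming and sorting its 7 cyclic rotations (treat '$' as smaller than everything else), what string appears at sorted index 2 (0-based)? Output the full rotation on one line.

Answer: ffort$e

Derivation:
All 7 rotations (rotation i = S[i:]+S[:i]):
  rot[0] = effort$
  rot[1] = ffort$e
  rot[2] = fort$ef
  rot[3] = ort$eff
  rot[4] = rt$effo
  rot[5] = t$effor
  rot[6] = $effort
Sorted (with $ < everything):
  sorted[0] = $effort
  sorted[1] = effort$
  sorted[2] = ffort$e
  sorted[3] = fort$ef
  sorted[4] = ort$eff
  sorted[5] = rt$effo
  sorted[6] = t$effor
sorted[2] = ffort$e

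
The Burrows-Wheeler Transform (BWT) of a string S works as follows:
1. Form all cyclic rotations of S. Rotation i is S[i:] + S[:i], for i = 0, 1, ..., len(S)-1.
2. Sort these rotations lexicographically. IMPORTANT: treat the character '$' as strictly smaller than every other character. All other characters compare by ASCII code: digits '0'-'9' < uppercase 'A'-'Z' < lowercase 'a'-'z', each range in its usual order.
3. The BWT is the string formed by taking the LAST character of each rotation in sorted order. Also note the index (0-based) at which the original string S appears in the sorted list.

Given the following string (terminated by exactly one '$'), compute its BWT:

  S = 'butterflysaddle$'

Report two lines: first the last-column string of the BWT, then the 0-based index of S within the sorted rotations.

Answer: es$adltrdfeytubl
2

Derivation:
All 16 rotations (rotation i = S[i:]+S[:i]):
  rot[0] = butterflysaddle$
  rot[1] = utterflysaddle$b
  rot[2] = tterflysaddle$bu
  rot[3] = terflysaddle$but
  rot[4] = erflysaddle$butt
  rot[5] = rflysaddle$butte
  rot[6] = flysaddle$butter
  rot[7] = lysaddle$butterf
  rot[8] = ysaddle$butterfl
  rot[9] = saddle$butterfly
  rot[10] = addle$butterflys
  rot[11] = ddle$butterflysa
  rot[12] = dle$butterflysad
  rot[13] = le$butterflysadd
  rot[14] = e$butterflysaddl
  rot[15] = $butterflysaddle
Sorted (with $ < everything):
  sorted[0] = $butterflysaddle  (last char: 'e')
  sorted[1] = addle$butterflys  (last char: 's')
  sorted[2] = butterflysaddle$  (last char: '$')
  sorted[3] = ddle$butterflysa  (last char: 'a')
  sorted[4] = dle$butterflysad  (last char: 'd')
  sorted[5] = e$butterflysaddl  (last char: 'l')
  sorted[6] = erflysaddle$butt  (last char: 't')
  sorted[7] = flysaddle$butter  (last char: 'r')
  sorted[8] = le$butterflysadd  (last char: 'd')
  sorted[9] = lysaddle$butterf  (last char: 'f')
  sorted[10] = rflysaddle$butte  (last char: 'e')
  sorted[11] = saddle$butterfly  (last char: 'y')
  sorted[12] = terflysaddle$but  (last char: 't')
  sorted[13] = tterflysaddle$bu  (last char: 'u')
  sorted[14] = utterflysaddle$b  (last char: 'b')
  sorted[15] = ysaddle$butterfl  (last char: 'l')
Last column: es$adltrdfeytubl
Original string S is at sorted index 2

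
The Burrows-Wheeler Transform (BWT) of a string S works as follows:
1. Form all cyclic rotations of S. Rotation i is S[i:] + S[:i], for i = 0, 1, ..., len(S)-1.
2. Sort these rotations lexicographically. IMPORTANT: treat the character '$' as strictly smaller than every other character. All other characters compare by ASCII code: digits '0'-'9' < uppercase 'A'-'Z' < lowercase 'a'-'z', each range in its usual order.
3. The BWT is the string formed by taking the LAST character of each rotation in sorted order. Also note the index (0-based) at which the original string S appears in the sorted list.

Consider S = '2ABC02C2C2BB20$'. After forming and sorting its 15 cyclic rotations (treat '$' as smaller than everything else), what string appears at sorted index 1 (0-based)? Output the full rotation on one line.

Answer: 0$2ABC02C2C2BB2

Derivation:
All 15 rotations (rotation i = S[i:]+S[:i]):
  rot[0] = 2ABC02C2C2BB20$
  rot[1] = ABC02C2C2BB20$2
  rot[2] = BC02C2C2BB20$2A
  rot[3] = C02C2C2BB20$2AB
  rot[4] = 02C2C2BB20$2ABC
  rot[5] = 2C2C2BB20$2ABC0
  rot[6] = C2C2BB20$2ABC02
  rot[7] = 2C2BB20$2ABC02C
  rot[8] = C2BB20$2ABC02C2
  rot[9] = 2BB20$2ABC02C2C
  rot[10] = BB20$2ABC02C2C2
  rot[11] = B20$2ABC02C2C2B
  rot[12] = 20$2ABC02C2C2BB
  rot[13] = 0$2ABC02C2C2BB2
  rot[14] = $2ABC02C2C2BB20
Sorted (with $ < everything):
  sorted[0] = $2ABC02C2C2BB20
  sorted[1] = 0$2ABC02C2C2BB2
  sorted[2] = 02C2C2BB20$2ABC
  sorted[3] = 20$2ABC02C2C2BB
  sorted[4] = 2ABC02C2C2BB20$
  sorted[5] = 2BB20$2ABC02C2C
  sorted[6] = 2C2BB20$2ABC02C
  sorted[7] = 2C2C2BB20$2ABC0
  sorted[8] = ABC02C2C2BB20$2
  sorted[9] = B20$2ABC02C2C2B
  sorted[10] = BB20$2ABC02C2C2
  sorted[11] = BC02C2C2BB20$2A
  sorted[12] = C02C2C2BB20$2AB
  sorted[13] = C2BB20$2ABC02C2
  sorted[14] = C2C2BB20$2ABC02
sorted[1] = 0$2ABC02C2C2BB2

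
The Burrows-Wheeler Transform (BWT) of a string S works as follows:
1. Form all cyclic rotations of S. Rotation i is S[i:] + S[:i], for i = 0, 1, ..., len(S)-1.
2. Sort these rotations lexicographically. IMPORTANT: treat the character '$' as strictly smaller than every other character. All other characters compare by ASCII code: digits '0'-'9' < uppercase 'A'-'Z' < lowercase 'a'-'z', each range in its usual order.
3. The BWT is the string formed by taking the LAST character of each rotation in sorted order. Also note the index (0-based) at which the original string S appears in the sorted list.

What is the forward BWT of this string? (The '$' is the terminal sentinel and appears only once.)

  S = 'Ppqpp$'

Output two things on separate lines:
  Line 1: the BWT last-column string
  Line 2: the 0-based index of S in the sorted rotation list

Answer: p$pqPp
1

Derivation:
All 6 rotations (rotation i = S[i:]+S[:i]):
  rot[0] = Ppqpp$
  rot[1] = pqpp$P
  rot[2] = qpp$Pp
  rot[3] = pp$Ppq
  rot[4] = p$Ppqp
  rot[5] = $Ppqpp
Sorted (with $ < everything):
  sorted[0] = $Ppqpp  (last char: 'p')
  sorted[1] = Ppqpp$  (last char: '$')
  sorted[2] = p$Ppqp  (last char: 'p')
  sorted[3] = pp$Ppq  (last char: 'q')
  sorted[4] = pqpp$P  (last char: 'P')
  sorted[5] = qpp$Pp  (last char: 'p')
Last column: p$pqPp
Original string S is at sorted index 1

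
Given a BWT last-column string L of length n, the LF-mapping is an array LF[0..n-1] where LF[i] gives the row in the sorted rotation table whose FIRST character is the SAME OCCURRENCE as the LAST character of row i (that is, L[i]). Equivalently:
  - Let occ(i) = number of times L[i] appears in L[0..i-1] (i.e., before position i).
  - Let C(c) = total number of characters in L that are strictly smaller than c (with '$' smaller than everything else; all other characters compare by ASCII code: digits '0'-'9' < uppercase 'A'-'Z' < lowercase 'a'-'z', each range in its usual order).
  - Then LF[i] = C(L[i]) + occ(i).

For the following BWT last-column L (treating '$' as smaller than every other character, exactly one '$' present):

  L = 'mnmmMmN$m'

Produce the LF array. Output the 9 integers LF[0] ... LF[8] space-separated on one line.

Char counts: '$':1, 'M':1, 'N':1, 'm':5, 'n':1
C (first-col start): C('$')=0, C('M')=1, C('N')=2, C('m')=3, C('n')=8
L[0]='m': occ=0, LF[0]=C('m')+0=3+0=3
L[1]='n': occ=0, LF[1]=C('n')+0=8+0=8
L[2]='m': occ=1, LF[2]=C('m')+1=3+1=4
L[3]='m': occ=2, LF[3]=C('m')+2=3+2=5
L[4]='M': occ=0, LF[4]=C('M')+0=1+0=1
L[5]='m': occ=3, LF[5]=C('m')+3=3+3=6
L[6]='N': occ=0, LF[6]=C('N')+0=2+0=2
L[7]='$': occ=0, LF[7]=C('$')+0=0+0=0
L[8]='m': occ=4, LF[8]=C('m')+4=3+4=7

Answer: 3 8 4 5 1 6 2 0 7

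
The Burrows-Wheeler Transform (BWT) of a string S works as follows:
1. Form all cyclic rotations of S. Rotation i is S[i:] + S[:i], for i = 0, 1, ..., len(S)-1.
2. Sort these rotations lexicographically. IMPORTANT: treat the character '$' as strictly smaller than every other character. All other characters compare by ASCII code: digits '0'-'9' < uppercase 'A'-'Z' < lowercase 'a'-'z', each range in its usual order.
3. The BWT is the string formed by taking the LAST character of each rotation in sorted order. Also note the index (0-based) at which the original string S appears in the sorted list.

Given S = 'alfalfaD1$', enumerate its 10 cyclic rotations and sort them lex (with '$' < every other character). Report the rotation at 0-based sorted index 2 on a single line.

All 10 rotations (rotation i = S[i:]+S[:i]):
  rot[0] = alfalfaD1$
  rot[1] = lfalfaD1$a
  rot[2] = falfaD1$al
  rot[3] = alfaD1$alf
  rot[4] = lfaD1$alfa
  rot[5] = faD1$alfal
  rot[6] = aD1$alfalf
  rot[7] = D1$alfalfa
  rot[8] = 1$alfalfaD
  rot[9] = $alfalfaD1
Sorted (with $ < everything):
  sorted[0] = $alfalfaD1
  sorted[1] = 1$alfalfaD
  sorted[2] = D1$alfalfa
  sorted[3] = aD1$alfalf
  sorted[4] = alfaD1$alf
  sorted[5] = alfalfaD1$
  sorted[6] = faD1$alfal
  sorted[7] = falfaD1$al
  sorted[8] = lfaD1$alfa
  sorted[9] = lfalfaD1$a
sorted[2] = D1$alfalfa

Answer: D1$alfalfa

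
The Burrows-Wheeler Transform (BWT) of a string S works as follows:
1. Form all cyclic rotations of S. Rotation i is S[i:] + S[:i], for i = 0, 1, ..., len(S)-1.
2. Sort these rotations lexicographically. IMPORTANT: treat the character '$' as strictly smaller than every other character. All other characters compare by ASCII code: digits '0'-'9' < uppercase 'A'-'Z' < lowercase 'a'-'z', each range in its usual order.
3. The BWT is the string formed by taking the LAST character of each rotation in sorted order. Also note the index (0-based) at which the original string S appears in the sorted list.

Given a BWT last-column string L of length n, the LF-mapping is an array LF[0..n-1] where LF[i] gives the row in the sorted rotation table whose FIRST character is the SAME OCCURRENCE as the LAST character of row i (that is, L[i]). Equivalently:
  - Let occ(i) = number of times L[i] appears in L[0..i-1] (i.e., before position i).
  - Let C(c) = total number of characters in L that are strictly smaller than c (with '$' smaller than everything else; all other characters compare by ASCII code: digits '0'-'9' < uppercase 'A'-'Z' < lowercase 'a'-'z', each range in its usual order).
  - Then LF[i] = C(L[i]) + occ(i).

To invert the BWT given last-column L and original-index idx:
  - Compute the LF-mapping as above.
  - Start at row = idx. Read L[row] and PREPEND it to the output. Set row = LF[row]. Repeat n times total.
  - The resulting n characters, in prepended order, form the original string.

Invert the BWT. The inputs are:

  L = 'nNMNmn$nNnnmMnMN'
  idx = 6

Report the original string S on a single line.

Answer: NmNMMnNnnmnNMnn$

Derivation:
LF mapping: 10 4 1 5 8 11 0 12 6 13 14 9 2 15 3 7
Walk LF starting at row 6, prepending L[row]:
  step 1: row=6, L[6]='$', prepend. Next row=LF[6]=0
  step 2: row=0, L[0]='n', prepend. Next row=LF[0]=10
  step 3: row=10, L[10]='n', prepend. Next row=LF[10]=14
  step 4: row=14, L[14]='M', prepend. Next row=LF[14]=3
  step 5: row=3, L[3]='N', prepend. Next row=LF[3]=5
  step 6: row=5, L[5]='n', prepend. Next row=LF[5]=11
  step 7: row=11, L[11]='m', prepend. Next row=LF[11]=9
  step 8: row=9, L[9]='n', prepend. Next row=LF[9]=13
  step 9: row=13, L[13]='n', prepend. Next row=LF[13]=15
  step 10: row=15, L[15]='N', prepend. Next row=LF[15]=7
  step 11: row=7, L[7]='n', prepend. Next row=LF[7]=12
  step 12: row=12, L[12]='M', prepend. Next row=LF[12]=2
  step 13: row=2, L[2]='M', prepend. Next row=LF[2]=1
  step 14: row=1, L[1]='N', prepend. Next row=LF[1]=4
  step 15: row=4, L[4]='m', prepend. Next row=LF[4]=8
  step 16: row=8, L[8]='N', prepend. Next row=LF[8]=6
Reversed output: NmNMMnNnnmnNMnn$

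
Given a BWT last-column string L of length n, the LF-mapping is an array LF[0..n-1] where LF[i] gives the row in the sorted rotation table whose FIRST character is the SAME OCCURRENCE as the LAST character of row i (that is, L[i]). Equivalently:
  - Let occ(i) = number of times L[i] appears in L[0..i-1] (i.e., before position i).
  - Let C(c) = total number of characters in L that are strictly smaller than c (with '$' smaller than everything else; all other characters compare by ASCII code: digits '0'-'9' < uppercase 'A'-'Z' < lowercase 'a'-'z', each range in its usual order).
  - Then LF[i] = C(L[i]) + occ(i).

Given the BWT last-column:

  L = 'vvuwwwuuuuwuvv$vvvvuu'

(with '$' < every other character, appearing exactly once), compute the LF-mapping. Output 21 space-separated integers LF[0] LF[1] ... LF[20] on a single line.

Answer: 9 10 1 17 18 19 2 3 4 5 20 6 11 12 0 13 14 15 16 7 8

Derivation:
Char counts: '$':1, 'u':8, 'v':8, 'w':4
C (first-col start): C('$')=0, C('u')=1, C('v')=9, C('w')=17
L[0]='v': occ=0, LF[0]=C('v')+0=9+0=9
L[1]='v': occ=1, LF[1]=C('v')+1=9+1=10
L[2]='u': occ=0, LF[2]=C('u')+0=1+0=1
L[3]='w': occ=0, LF[3]=C('w')+0=17+0=17
L[4]='w': occ=1, LF[4]=C('w')+1=17+1=18
L[5]='w': occ=2, LF[5]=C('w')+2=17+2=19
L[6]='u': occ=1, LF[6]=C('u')+1=1+1=2
L[7]='u': occ=2, LF[7]=C('u')+2=1+2=3
L[8]='u': occ=3, LF[8]=C('u')+3=1+3=4
L[9]='u': occ=4, LF[9]=C('u')+4=1+4=5
L[10]='w': occ=3, LF[10]=C('w')+3=17+3=20
L[11]='u': occ=5, LF[11]=C('u')+5=1+5=6
L[12]='v': occ=2, LF[12]=C('v')+2=9+2=11
L[13]='v': occ=3, LF[13]=C('v')+3=9+3=12
L[14]='$': occ=0, LF[14]=C('$')+0=0+0=0
L[15]='v': occ=4, LF[15]=C('v')+4=9+4=13
L[16]='v': occ=5, LF[16]=C('v')+5=9+5=14
L[17]='v': occ=6, LF[17]=C('v')+6=9+6=15
L[18]='v': occ=7, LF[18]=C('v')+7=9+7=16
L[19]='u': occ=6, LF[19]=C('u')+6=1+6=7
L[20]='u': occ=7, LF[20]=C('u')+7=1+7=8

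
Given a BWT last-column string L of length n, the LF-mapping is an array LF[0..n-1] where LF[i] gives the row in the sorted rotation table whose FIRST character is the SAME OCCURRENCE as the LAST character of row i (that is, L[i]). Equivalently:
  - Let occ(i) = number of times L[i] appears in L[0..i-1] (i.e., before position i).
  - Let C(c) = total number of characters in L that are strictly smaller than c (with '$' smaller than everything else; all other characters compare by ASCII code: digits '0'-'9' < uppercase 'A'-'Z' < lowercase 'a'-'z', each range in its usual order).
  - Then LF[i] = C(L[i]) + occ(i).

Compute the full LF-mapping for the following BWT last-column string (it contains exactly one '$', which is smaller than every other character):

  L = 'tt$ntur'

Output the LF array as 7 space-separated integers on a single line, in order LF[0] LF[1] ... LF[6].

Char counts: '$':1, 'n':1, 'r':1, 't':3, 'u':1
C (first-col start): C('$')=0, C('n')=1, C('r')=2, C('t')=3, C('u')=6
L[0]='t': occ=0, LF[0]=C('t')+0=3+0=3
L[1]='t': occ=1, LF[1]=C('t')+1=3+1=4
L[2]='$': occ=0, LF[2]=C('$')+0=0+0=0
L[3]='n': occ=0, LF[3]=C('n')+0=1+0=1
L[4]='t': occ=2, LF[4]=C('t')+2=3+2=5
L[5]='u': occ=0, LF[5]=C('u')+0=6+0=6
L[6]='r': occ=0, LF[6]=C('r')+0=2+0=2

Answer: 3 4 0 1 5 6 2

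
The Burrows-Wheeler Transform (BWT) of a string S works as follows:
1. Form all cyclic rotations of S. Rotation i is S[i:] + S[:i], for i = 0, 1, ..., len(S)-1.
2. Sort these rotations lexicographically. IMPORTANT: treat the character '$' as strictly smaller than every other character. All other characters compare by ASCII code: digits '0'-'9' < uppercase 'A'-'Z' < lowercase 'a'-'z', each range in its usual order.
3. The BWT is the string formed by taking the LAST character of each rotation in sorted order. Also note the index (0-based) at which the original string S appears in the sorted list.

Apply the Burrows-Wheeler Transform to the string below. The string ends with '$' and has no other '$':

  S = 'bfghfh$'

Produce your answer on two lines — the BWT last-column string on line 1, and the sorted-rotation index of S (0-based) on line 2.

All 7 rotations (rotation i = S[i:]+S[:i]):
  rot[0] = bfghfh$
  rot[1] = fghfh$b
  rot[2] = ghfh$bf
  rot[3] = hfh$bfg
  rot[4] = fh$bfgh
  rot[5] = h$bfghf
  rot[6] = $bfghfh
Sorted (with $ < everything):
  sorted[0] = $bfghfh  (last char: 'h')
  sorted[1] = bfghfh$  (last char: '$')
  sorted[2] = fghfh$b  (last char: 'b')
  sorted[3] = fh$bfgh  (last char: 'h')
  sorted[4] = ghfh$bf  (last char: 'f')
  sorted[5] = h$bfghf  (last char: 'f')
  sorted[6] = hfh$bfg  (last char: 'g')
Last column: h$bhffg
Original string S is at sorted index 1

Answer: h$bhffg
1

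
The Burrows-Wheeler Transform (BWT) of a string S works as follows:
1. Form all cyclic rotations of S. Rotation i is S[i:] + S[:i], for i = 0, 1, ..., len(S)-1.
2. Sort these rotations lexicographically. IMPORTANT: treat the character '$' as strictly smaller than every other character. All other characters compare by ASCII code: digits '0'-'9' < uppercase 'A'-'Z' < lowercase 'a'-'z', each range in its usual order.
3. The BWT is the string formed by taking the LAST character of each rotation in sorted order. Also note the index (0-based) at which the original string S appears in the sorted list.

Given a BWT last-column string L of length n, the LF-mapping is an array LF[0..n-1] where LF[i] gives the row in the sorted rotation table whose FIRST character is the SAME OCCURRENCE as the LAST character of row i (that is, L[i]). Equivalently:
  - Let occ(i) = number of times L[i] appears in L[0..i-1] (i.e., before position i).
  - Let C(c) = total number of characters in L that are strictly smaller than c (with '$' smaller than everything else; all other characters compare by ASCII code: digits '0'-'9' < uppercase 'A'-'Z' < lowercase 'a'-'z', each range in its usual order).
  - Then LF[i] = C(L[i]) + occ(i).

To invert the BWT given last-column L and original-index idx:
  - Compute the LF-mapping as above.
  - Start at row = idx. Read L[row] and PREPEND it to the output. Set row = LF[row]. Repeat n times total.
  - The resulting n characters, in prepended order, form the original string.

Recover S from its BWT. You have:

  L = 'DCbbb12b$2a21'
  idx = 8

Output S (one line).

Answer: ab2C12b2b1bD$

Derivation:
LF mapping: 7 6 9 10 11 1 3 12 0 4 8 5 2
Walk LF starting at row 8, prepending L[row]:
  step 1: row=8, L[8]='$', prepend. Next row=LF[8]=0
  step 2: row=0, L[0]='D', prepend. Next row=LF[0]=7
  step 3: row=7, L[7]='b', prepend. Next row=LF[7]=12
  step 4: row=12, L[12]='1', prepend. Next row=LF[12]=2
  step 5: row=2, L[2]='b', prepend. Next row=LF[2]=9
  step 6: row=9, L[9]='2', prepend. Next row=LF[9]=4
  step 7: row=4, L[4]='b', prepend. Next row=LF[4]=11
  step 8: row=11, L[11]='2', prepend. Next row=LF[11]=5
  step 9: row=5, L[5]='1', prepend. Next row=LF[5]=1
  step 10: row=1, L[1]='C', prepend. Next row=LF[1]=6
  step 11: row=6, L[6]='2', prepend. Next row=LF[6]=3
  step 12: row=3, L[3]='b', prepend. Next row=LF[3]=10
  step 13: row=10, L[10]='a', prepend. Next row=LF[10]=8
Reversed output: ab2C12b2b1bD$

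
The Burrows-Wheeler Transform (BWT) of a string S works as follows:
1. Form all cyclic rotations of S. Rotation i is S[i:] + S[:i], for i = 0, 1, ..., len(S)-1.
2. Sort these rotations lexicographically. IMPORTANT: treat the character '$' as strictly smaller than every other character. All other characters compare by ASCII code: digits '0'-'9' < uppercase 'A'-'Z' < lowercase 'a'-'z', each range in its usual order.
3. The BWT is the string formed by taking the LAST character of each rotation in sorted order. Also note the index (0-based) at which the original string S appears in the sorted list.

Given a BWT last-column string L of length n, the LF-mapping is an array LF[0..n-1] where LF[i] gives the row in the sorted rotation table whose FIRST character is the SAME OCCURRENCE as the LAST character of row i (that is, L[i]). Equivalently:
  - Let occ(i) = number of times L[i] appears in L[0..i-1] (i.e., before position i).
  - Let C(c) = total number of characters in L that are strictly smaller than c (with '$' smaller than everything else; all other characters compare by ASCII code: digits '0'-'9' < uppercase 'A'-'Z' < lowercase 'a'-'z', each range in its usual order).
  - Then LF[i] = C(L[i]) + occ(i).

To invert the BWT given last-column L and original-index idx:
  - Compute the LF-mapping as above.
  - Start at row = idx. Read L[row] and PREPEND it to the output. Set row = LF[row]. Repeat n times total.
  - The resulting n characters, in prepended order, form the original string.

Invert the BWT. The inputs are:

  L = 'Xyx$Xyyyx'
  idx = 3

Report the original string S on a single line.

LF mapping: 1 5 3 0 2 6 7 8 4
Walk LF starting at row 3, prepending L[row]:
  step 1: row=3, L[3]='$', prepend. Next row=LF[3]=0
  step 2: row=0, L[0]='X', prepend. Next row=LF[0]=1
  step 3: row=1, L[1]='y', prepend. Next row=LF[1]=5
  step 4: row=5, L[5]='y', prepend. Next row=LF[5]=6
  step 5: row=6, L[6]='y', prepend. Next row=LF[6]=7
  step 6: row=7, L[7]='y', prepend. Next row=LF[7]=8
  step 7: row=8, L[8]='x', prepend. Next row=LF[8]=4
  step 8: row=4, L[4]='X', prepend. Next row=LF[4]=2
  step 9: row=2, L[2]='x', prepend. Next row=LF[2]=3
Reversed output: xXxyyyyX$

Answer: xXxyyyyX$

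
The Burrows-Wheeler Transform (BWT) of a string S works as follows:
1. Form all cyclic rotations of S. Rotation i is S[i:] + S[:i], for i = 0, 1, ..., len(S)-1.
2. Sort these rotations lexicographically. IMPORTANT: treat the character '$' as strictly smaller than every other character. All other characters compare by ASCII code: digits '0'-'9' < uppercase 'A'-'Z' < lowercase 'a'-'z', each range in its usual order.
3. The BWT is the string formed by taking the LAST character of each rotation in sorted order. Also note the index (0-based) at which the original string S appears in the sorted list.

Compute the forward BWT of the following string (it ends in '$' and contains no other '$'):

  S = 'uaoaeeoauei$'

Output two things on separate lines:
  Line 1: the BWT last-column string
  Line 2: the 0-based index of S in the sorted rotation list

Answer: iouoaueeae$a
10

Derivation:
All 12 rotations (rotation i = S[i:]+S[:i]):
  rot[0] = uaoaeeoauei$
  rot[1] = aoaeeoauei$u
  rot[2] = oaeeoauei$ua
  rot[3] = aeeoauei$uao
  rot[4] = eeoauei$uaoa
  rot[5] = eoauei$uaoae
  rot[6] = oauei$uaoaee
  rot[7] = auei$uaoaeeo
  rot[8] = uei$uaoaeeoa
  rot[9] = ei$uaoaeeoau
  rot[10] = i$uaoaeeoaue
  rot[11] = $uaoaeeoauei
Sorted (with $ < everything):
  sorted[0] = $uaoaeeoauei  (last char: 'i')
  sorted[1] = aeeoauei$uao  (last char: 'o')
  sorted[2] = aoaeeoauei$u  (last char: 'u')
  sorted[3] = auei$uaoaeeo  (last char: 'o')
  sorted[4] = eeoauei$uaoa  (last char: 'a')
  sorted[5] = ei$uaoaeeoau  (last char: 'u')
  sorted[6] = eoauei$uaoae  (last char: 'e')
  sorted[7] = i$uaoaeeoaue  (last char: 'e')
  sorted[8] = oaeeoauei$ua  (last char: 'a')
  sorted[9] = oauei$uaoaee  (last char: 'e')
  sorted[10] = uaoaeeoauei$  (last char: '$')
  sorted[11] = uei$uaoaeeoa  (last char: 'a')
Last column: iouoaueeae$a
Original string S is at sorted index 10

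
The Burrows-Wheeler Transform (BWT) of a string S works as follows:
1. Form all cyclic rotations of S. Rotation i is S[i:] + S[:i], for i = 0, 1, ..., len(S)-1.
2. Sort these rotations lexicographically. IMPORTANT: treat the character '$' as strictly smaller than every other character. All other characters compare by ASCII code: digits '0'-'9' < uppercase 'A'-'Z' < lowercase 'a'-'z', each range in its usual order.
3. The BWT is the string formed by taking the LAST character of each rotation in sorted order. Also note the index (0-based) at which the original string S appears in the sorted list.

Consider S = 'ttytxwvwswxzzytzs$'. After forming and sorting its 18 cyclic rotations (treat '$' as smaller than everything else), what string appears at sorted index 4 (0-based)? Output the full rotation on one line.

All 18 rotations (rotation i = S[i:]+S[:i]):
  rot[0] = ttytxwvwswxzzytzs$
  rot[1] = tytxwvwswxzzytzs$t
  rot[2] = ytxwvwswxzzytzs$tt
  rot[3] = txwvwswxzzytzs$tty
  rot[4] = xwvwswxzzytzs$ttyt
  rot[5] = wvwswxzzytzs$ttytx
  rot[6] = vwswxzzytzs$ttytxw
  rot[7] = wswxzzytzs$ttytxwv
  rot[8] = swxzzytzs$ttytxwvw
  rot[9] = wxzzytzs$ttytxwvws
  rot[10] = xzzytzs$ttytxwvwsw
  rot[11] = zzytzs$ttytxwvwswx
  rot[12] = zytzs$ttytxwvwswxz
  rot[13] = ytzs$ttytxwvwswxzz
  rot[14] = tzs$ttytxwvwswxzzy
  rot[15] = zs$ttytxwvwswxzzyt
  rot[16] = s$ttytxwvwswxzzytz
  rot[17] = $ttytxwvwswxzzytzs
Sorted (with $ < everything):
  sorted[0] = $ttytxwvwswxzzytzs
  sorted[1] = s$ttytxwvwswxzzytz
  sorted[2] = swxzzytzs$ttytxwvw
  sorted[3] = ttytxwvwswxzzytzs$
  sorted[4] = txwvwswxzzytzs$tty
  sorted[5] = tytxwvwswxzzytzs$t
  sorted[6] = tzs$ttytxwvwswxzzy
  sorted[7] = vwswxzzytzs$ttytxw
  sorted[8] = wswxzzytzs$ttytxwv
  sorted[9] = wvwswxzzytzs$ttytx
  sorted[10] = wxzzytzs$ttytxwvws
  sorted[11] = xwvwswxzzytzs$ttyt
  sorted[12] = xzzytzs$ttytxwvwsw
  sorted[13] = ytxwvwswxzzytzs$tt
  sorted[14] = ytzs$ttytxwvwswxzz
  sorted[15] = zs$ttytxwvwswxzzyt
  sorted[16] = zytzs$ttytxwvwswxz
  sorted[17] = zzytzs$ttytxwvwswx
sorted[4] = txwvwswxzzytzs$tty

Answer: txwvwswxzzytzs$tty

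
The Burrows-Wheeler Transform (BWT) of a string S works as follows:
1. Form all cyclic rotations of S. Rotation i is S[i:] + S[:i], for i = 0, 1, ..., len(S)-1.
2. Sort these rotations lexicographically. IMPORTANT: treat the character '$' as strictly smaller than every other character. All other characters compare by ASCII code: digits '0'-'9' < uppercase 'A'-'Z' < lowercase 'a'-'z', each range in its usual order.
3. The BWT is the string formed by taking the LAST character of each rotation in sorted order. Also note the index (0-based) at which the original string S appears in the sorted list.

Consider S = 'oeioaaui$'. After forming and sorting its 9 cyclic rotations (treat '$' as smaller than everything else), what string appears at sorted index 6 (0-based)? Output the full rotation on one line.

All 9 rotations (rotation i = S[i:]+S[:i]):
  rot[0] = oeioaaui$
  rot[1] = eioaaui$o
  rot[2] = ioaaui$oe
  rot[3] = oaaui$oei
  rot[4] = aaui$oeio
  rot[5] = aui$oeioa
  rot[6] = ui$oeioaa
  rot[7] = i$oeioaau
  rot[8] = $oeioaaui
Sorted (with $ < everything):
  sorted[0] = $oeioaaui
  sorted[1] = aaui$oeio
  sorted[2] = aui$oeioa
  sorted[3] = eioaaui$o
  sorted[4] = i$oeioaau
  sorted[5] = ioaaui$oe
  sorted[6] = oaaui$oei
  sorted[7] = oeioaaui$
  sorted[8] = ui$oeioaa
sorted[6] = oaaui$oei

Answer: oaaui$oei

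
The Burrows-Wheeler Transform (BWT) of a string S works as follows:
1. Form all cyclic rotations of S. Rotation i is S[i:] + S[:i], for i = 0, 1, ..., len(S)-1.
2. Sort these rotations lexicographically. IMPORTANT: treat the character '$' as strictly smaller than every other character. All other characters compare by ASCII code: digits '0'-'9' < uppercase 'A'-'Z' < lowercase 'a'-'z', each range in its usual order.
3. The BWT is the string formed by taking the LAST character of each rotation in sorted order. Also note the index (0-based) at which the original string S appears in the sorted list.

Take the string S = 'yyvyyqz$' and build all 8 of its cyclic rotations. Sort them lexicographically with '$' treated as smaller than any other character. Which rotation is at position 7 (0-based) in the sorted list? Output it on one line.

Answer: z$yyvyyq

Derivation:
All 8 rotations (rotation i = S[i:]+S[:i]):
  rot[0] = yyvyyqz$
  rot[1] = yvyyqz$y
  rot[2] = vyyqz$yy
  rot[3] = yyqz$yyv
  rot[4] = yqz$yyvy
  rot[5] = qz$yyvyy
  rot[6] = z$yyvyyq
  rot[7] = $yyvyyqz
Sorted (with $ < everything):
  sorted[0] = $yyvyyqz
  sorted[1] = qz$yyvyy
  sorted[2] = vyyqz$yy
  sorted[3] = yqz$yyvy
  sorted[4] = yvyyqz$y
  sorted[5] = yyqz$yyv
  sorted[6] = yyvyyqz$
  sorted[7] = z$yyvyyq
sorted[7] = z$yyvyyq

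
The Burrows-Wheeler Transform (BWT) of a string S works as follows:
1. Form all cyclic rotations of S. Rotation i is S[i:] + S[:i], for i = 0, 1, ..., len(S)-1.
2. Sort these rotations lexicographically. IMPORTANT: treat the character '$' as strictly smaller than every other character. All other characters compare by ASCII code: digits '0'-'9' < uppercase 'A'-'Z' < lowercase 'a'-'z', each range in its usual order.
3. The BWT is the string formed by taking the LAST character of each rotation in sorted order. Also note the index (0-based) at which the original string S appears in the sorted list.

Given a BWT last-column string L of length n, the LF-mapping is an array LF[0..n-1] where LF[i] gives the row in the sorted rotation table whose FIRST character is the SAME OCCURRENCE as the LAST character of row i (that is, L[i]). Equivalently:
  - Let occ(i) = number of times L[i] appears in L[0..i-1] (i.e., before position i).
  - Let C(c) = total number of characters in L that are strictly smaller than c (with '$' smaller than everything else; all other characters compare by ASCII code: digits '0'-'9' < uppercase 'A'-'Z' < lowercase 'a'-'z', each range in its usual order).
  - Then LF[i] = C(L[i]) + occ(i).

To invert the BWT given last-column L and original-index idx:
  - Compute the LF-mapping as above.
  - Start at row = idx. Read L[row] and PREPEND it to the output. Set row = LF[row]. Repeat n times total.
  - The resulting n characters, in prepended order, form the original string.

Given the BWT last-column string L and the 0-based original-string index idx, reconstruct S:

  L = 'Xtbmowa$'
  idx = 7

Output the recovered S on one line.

LF mapping: 1 6 3 4 5 7 2 0
Walk LF starting at row 7, prepending L[row]:
  step 1: row=7, L[7]='$', prepend. Next row=LF[7]=0
  step 2: row=0, L[0]='X', prepend. Next row=LF[0]=1
  step 3: row=1, L[1]='t', prepend. Next row=LF[1]=6
  step 4: row=6, L[6]='a', prepend. Next row=LF[6]=2
  step 5: row=2, L[2]='b', prepend. Next row=LF[2]=3
  step 6: row=3, L[3]='m', prepend. Next row=LF[3]=4
  step 7: row=4, L[4]='o', prepend. Next row=LF[4]=5
  step 8: row=5, L[5]='w', prepend. Next row=LF[5]=7
Reversed output: wombatX$

Answer: wombatX$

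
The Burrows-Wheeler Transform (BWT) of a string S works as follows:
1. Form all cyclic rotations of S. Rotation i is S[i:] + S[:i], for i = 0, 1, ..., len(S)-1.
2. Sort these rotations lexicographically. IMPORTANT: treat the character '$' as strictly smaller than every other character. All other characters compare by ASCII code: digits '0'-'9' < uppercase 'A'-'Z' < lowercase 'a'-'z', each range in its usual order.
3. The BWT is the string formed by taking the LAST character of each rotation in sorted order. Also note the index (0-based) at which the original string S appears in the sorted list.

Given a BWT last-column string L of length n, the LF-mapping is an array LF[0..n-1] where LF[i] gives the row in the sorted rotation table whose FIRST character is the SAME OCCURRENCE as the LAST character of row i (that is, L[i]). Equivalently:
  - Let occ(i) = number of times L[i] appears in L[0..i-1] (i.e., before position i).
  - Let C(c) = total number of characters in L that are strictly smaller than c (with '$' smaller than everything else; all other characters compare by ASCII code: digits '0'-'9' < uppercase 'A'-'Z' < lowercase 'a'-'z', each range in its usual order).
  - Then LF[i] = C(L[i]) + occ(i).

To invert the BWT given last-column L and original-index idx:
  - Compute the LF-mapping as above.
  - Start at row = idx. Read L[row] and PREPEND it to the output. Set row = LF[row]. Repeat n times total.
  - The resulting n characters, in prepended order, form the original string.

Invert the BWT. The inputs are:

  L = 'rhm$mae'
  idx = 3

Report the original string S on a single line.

LF mapping: 6 3 4 0 5 1 2
Walk LF starting at row 3, prepending L[row]:
  step 1: row=3, L[3]='$', prepend. Next row=LF[3]=0
  step 2: row=0, L[0]='r', prepend. Next row=LF[0]=6
  step 3: row=6, L[6]='e', prepend. Next row=LF[6]=2
  step 4: row=2, L[2]='m', prepend. Next row=LF[2]=4
  step 5: row=4, L[4]='m', prepend. Next row=LF[4]=5
  step 6: row=5, L[5]='a', prepend. Next row=LF[5]=1
  step 7: row=1, L[1]='h', prepend. Next row=LF[1]=3
Reversed output: hammer$

Answer: hammer$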